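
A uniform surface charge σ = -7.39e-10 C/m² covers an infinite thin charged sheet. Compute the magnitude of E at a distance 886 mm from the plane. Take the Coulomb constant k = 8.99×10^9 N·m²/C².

By planar symmetry E is perpendicular to the sheet and uniform; use a Gaussian pillbox with flat faces of area A on each side of the sheet.
Flux Φ = 2EA and Q_enc = σA, so 2EA = σA/ε₀ ⇒ E = |σ|/(2ε₀), independent of distance.
E = 2πk|σ| = 2π(8.99×10^9)(7.39×10^-10) = 41.7 N/C.

41.7 N/C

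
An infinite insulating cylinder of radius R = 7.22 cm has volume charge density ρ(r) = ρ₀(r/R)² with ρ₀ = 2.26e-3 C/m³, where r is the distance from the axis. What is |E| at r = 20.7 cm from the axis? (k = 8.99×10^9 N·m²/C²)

E ≈ 1.61e6 N/C

Coaxial Gaussian cylinder, radius r = 20.7 cm, length L (r > R, full charge per length enclosed).
λ_enc = 2π ∫₀^R ρ₀(r'/R)^2 r' dr' = 2πρ₀R²/4 = 1.851e-5 C/m.
By Gauss's law (flux through the curved wall only), E·2πrL = λ_enc L/ε₀.
E = 2k|λ_enc|/r = 2(8.99×10^9)(1.851e-5)/(0.207) = 1.61×10^6 N/C.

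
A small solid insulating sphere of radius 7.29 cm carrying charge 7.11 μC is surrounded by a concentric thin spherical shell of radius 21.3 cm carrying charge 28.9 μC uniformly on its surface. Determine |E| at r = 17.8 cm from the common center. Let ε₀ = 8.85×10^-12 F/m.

Symmetry ⇒ E = E(r) r̂. Gaussian sphere of radius r = 17.8 cm (between the bodies, 7.29 cm < r < 21.3 cm).
The shell at 21.3 cm lies outside the Gaussian surface, so Q_enc = 7.11 μC = 7.11×10^-6 C.
Gauss's law: E·4πr² = Q_enc/ε₀.
E = |Q_enc|/(4πε₀r²) = (7.11e-6)/(4π·8.85×10^-12·(0.178)²) = 2.02e6 N/C.

|E| = 2.02×10^6 N/C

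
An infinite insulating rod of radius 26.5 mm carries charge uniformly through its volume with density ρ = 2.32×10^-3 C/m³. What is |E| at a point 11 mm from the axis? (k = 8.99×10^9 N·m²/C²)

Coaxial Gaussian cylinder, radius r = 11 mm, length L (r < R).
Charge inside radius r per length L is ρ·πr²·L, so λ_enc = ρπr² = 8.819e-7 C/m.
Applying ∮E·dA = Q_enc/ε₀ with the end caps contributing no flux:
E = 2k|λ_enc|/r = 2(8.99×10^9)(8.819×10^-7)/(0.011) = 1.44×10^6 N/C.

|E| = 1.44e6 N/C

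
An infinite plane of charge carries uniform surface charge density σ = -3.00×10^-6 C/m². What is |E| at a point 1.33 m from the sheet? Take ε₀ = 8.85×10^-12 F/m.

The symmetry is planar: E is normal to the sheet and the same magnitude on both sides. Take a pillbox straddling the sheet with end-cap area A.
Only the two end caps contribute flux: Φ = 2EA. With Q_enc = σA, Gauss's law gives E = |σ|/(2ε₀).
E = |σ|/(2ε₀) = (3.00×10^-6)/(2·8.85×10^-12) = 1.69e5 N/C.

E = 1.69e5 V/m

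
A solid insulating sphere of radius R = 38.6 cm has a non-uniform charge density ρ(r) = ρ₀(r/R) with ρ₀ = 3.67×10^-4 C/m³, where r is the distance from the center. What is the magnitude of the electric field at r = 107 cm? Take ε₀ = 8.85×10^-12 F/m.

By spherical symmetry E is radial; choose a Gaussian sphere of radius r = 107 cm (r > R, all charge enclosed).
Q_enc = 4π ∫₀^R ρ₀(r'/R)^1 r'² dr' = 4πρ₀R³/4 = 6.631e-5 C.
Gauss's law: E·4πr² = Q_enc/ε₀.
E = |Q_enc|/(4πε₀r²) = (6.631×10^-5)/(4π·8.85×10^-12·(1.07)²) = 5.21e5 N/C.

E ≈ 5.21e5 N/C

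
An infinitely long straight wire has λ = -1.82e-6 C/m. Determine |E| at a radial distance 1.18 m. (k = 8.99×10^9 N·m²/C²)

Choose a coaxial cylinder of radius r = 1.18 m (arbitrary length L) as the Gaussian surface.
Q_enc = λL, so λ_enc = -1.82×10^-6 C/m.
Gauss's law: E·2πrL = λ_enc L/ε₀.
E = 2k|λ_enc|/r = 2(8.99×10^9)(1.82×10^-6)/(1.18) = 2.77×10^4 N/C.

|E| ≈ 2.77×10^4 N/C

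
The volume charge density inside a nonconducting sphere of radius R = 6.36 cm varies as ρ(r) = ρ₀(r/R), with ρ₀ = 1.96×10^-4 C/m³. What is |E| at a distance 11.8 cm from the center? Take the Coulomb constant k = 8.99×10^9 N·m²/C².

E ≈ 1.02×10^5 N/C

Take a concentric spherical Gaussian surface of radius r = 11.8 cm (r > R, all charge enclosed).
Q_enc = 4π ∫₀^R ρ₀(r'/R)^1 r'² dr' = 4πρ₀R³/4 = 1.584e-7 C.
Applying ∮E·dA = Q_enc/ε₀ with Φ = E(4πr²):
E = k|Q_enc|/r² = (8.99×10^9)(1.584×10^-7)/(0.118)² = 1.02×10^5 N/C.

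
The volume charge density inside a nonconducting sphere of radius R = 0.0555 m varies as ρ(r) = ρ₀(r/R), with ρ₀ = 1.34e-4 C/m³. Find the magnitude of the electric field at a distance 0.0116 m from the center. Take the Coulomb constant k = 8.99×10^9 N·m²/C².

Symmetry ⇒ E = E(r) r̂. Gaussian sphere of radius r = 0.0116 m (r < R).
Q_enc = ∫₀^r ρ(r')·4πr'² dr' = (4πρ₀/R) ∫₀^r r'^3 dr' = 4πρ₀ r^4/(4·R) = 1.373×10^-10 C.
Since E is radial and uniform over the Gaussian sphere, Φ = E·4πr² = Q_enc/ε₀.
E = k|Q_enc|/r² = (8.99×10^9)(1.373×10^-10)/(0.0116)² = 9.18×10^3 N/C.

|E| = 9.18×10^3 N/C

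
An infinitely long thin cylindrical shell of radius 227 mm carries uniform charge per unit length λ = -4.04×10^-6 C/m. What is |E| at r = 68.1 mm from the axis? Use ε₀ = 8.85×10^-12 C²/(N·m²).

E = 0

By cylindrical symmetry E is radial; use a coaxial Gaussian cylinder of radius 68.1 mm and length L (r < 227 mm, inside the shell).
No charge is enclosed, so Gauss's law gives E·2πrL = 0 ⇒ E = 0.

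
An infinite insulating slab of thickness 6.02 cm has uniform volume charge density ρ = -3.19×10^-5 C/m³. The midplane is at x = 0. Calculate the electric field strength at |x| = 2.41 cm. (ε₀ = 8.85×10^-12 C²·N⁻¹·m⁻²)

By symmetry E is perpendicular to the slab. A Gaussian pillbox from −2.41 cm to +2.41 cm (face area A) lies entirely within the slab.
Q_enc = ρ·(2x)·A and flux = 2EA, so 2EA = 2ρxA/ε₀ ⇒ E = |ρ|x/ε₀.
E = (3.19×10^-5)(0.0241)/(8.85×10^-12) = 8.69e4 N/C.

E = 8.69×10^4 N/C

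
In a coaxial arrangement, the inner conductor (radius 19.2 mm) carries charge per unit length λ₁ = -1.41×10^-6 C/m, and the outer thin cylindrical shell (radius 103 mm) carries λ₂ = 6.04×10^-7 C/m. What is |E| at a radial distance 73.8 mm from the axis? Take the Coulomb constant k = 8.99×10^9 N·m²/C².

Take a coaxial cylindrical Gaussian surface of radius r = 73.8 mm and length L (between the conductors, 19.2 mm < r < 103 mm).
The shell at 103 mm lies outside the Gaussian surface, so λ_enc = λ₁ = -1.41e-6 C/m.
Since E is radial and uniform over the curved surface, Φ = E·2πrL = Q_enc/ε₀ = λ_enc L/ε₀.
E = 2k|λ_enc|/r = 2(8.99×10^9)(1.41×10^-6)/(0.0738) = 3.44e5 N/C.

|E| = 3.44×10^5 N/C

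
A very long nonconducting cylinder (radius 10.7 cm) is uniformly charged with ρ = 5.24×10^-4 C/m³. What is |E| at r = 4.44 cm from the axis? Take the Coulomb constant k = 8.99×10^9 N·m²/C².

|E| = 1.31×10^6 N/C

Take a coaxial cylindrical Gaussian surface of radius r = 4.44 cm and length L (r < R).
Charge inside radius r per length L is ρ·πr²·L, so λ_enc = ρπr² = 3.245×10^-6 C/m.
Gauss's law: E·2πrL = λ_enc L/ε₀.
E = 2k|λ_enc|/r = 2(8.99×10^9)(3.245×10^-6)/(0.0444) = 1.31×10^6 N/C.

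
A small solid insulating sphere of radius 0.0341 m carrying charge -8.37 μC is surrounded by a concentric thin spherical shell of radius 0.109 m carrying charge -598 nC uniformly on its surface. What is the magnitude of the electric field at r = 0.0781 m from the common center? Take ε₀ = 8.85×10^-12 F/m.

Use a concentric Gaussian sphere at r = 0.0781 m (between the bodies, 0.0341 m < r < 0.109 m).
The shell at 0.109 m lies outside the Gaussian surface, so Q_enc = -8.37 μC = -8.37×10^-6 C.
Since E is radial and uniform over the Gaussian sphere, Φ = E·4πr² = Q_enc/ε₀.
E = |Q_enc|/(4πε₀r²) = (8.37×10^-6)/(4π·8.85×10^-12·(0.0781)²) = 1.23×10^7 N/C.

1.23×10^7 N/C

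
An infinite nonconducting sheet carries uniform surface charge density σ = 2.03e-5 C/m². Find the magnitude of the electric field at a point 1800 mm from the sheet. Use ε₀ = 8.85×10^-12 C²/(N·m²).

By planar symmetry E is perpendicular to the sheet and uniform; use a Gaussian pillbox with flat faces of area A on each side of the sheet.
Only the two end caps contribute flux: Φ = 2EA. With Q_enc = σA, Gauss's law gives E = |σ|/(2ε₀).
E = |σ|/(2ε₀) = (2.03×10^-5)/(2·8.85×10^-12) = 1.15×10^6 N/C.

1.15×10^6 N/C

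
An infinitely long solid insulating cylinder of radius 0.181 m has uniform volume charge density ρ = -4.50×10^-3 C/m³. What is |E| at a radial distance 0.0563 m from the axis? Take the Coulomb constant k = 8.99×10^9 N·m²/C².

Take a coaxial cylindrical Gaussian surface of radius r = 0.0563 m and length L (r < R).
Charge inside radius r per length L is ρ·πr²·L, so λ_enc = ρπr² = -4.481e-5 C/m.
Gauss's law: E·2πrL = λ_enc L/ε₀.
E = 2k|λ_enc|/r = 2(8.99×10^9)(4.481e-5)/(0.0563) = 1.43×10^7 N/C.

E = 1.43×10^7 V/m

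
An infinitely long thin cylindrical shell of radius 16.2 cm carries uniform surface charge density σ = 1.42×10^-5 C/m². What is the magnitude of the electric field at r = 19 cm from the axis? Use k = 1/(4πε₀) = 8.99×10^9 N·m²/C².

E ≈ 1.37e6 V/m

By cylindrical symmetry E is radial; use a coaxial Gaussian cylinder of radius 19 cm and length L (r > 16.2 cm).
The whole shell is enclosed: λ_enc = σ·2πR = (1.42e-5)·2π·(0.162) = 1.445e-5 C/m.
By Gauss's law (flux through the curved wall only), E·2πrL = λ_enc L/ε₀.
E = 2k|λ_enc|/r = 2(8.99×10^9)(1.445e-5)/(0.19) = 1.37×10^6 N/C.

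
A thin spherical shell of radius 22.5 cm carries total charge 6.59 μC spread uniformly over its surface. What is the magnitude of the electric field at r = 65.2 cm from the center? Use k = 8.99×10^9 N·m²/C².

Take a concentric spherical Gaussian surface of radius r = 65.2 cm (r > 22.5 cm).
The entire shell is enclosed: Q_enc = 6.59e-6 C.
Applying ∮E·dA = Q_enc/ε₀ with Φ = E(4πr²):
E = k|Q_enc|/r² = (8.99×10^9)(6.59×10^-6)/(0.652)² = 1.39e5 N/C.

E ≈ 1.39e5 N/C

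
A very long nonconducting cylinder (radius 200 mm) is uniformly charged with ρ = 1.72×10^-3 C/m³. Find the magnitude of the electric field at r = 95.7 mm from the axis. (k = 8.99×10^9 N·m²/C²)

E = 9.30e6 N/C

Coaxial Gaussian cylinder, radius r = 95.7 mm, length L (r < R).
Charge inside radius r per length L is ρ·πr²·L, so λ_enc = ρπr² = 4.949e-5 C/m.
Applying ∮E·dA = Q_enc/ε₀ with the end caps contributing no flux:
E = 2k|λ_enc|/r = 2(8.99×10^9)(4.949e-5)/(0.0957) = 9.30×10^6 N/C.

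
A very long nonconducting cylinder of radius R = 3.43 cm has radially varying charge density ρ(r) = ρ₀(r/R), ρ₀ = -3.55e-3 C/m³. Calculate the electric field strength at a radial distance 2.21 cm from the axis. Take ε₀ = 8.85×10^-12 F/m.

E ≈ 1.90×10^6 N/C

Take a coaxial cylindrical Gaussian surface of radius r = 2.21 cm and length L (r < R).
λ_enc = ∫₀^r ρ(r')·2πr' dr' = (2πρ₀/R)·r^3/3 = -2.34×10^-6 C/m.
Applying ∮E·dA = Q_enc/ε₀ with the end caps contributing no flux:
E = |λ_enc|/(2πε₀r) = (2.34×10^-6)/(2π·8.85×10^-12·0.0221) = 1.90e6 N/C.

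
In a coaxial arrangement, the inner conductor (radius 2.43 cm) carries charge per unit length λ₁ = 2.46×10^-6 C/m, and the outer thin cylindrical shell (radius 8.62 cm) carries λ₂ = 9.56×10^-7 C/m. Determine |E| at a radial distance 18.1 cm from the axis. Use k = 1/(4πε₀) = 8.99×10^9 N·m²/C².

|E| = 3.39×10^5 V/m

Take a coaxial cylindrical Gaussian surface of radius r = 18.1 cm and length L (r > 8.62 cm, enclosing both).
λ_enc = λ₁ + λ₂ = (2.46×10^-6) + (9.56e-7) = 3.416×10^-6 C/m.
Gauss's law: E·2πrL = λ_enc L/ε₀.
E = 2k|λ_enc|/r = 2(8.99×10^9)(3.416×10^-6)/(0.181) = 3.39×10^5 N/C.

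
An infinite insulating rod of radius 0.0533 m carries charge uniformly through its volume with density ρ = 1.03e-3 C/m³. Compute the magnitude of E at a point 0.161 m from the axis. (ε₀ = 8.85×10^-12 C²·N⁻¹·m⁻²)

Coaxial Gaussian cylinder, radius r = 0.161 m, length L (r > 0.0533 m, full cross-section enclosed).
λ_enc = ρ·πR² = (1.03×10^-3)π(0.0533)² = 9.193×10^-6 C/m.
By Gauss's law (flux through the curved wall only), E·2πrL = λ_enc L/ε₀.
E = |λ_enc|/(2πε₀r) = (9.193e-6)/(2π·8.85×10^-12·0.161) = 1.03×10^6 N/C.

|E| ≈ 1.03×10^6 N/C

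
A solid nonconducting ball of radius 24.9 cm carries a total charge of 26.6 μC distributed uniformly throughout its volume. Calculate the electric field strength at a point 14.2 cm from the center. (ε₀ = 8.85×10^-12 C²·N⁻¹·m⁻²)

By spherical symmetry E is radial; choose a Gaussian sphere of radius r = 14.2 cm (r < R).
Only the charge within r is enclosed: Q_enc = Q·(r/R)³ = (26.6 μC)·(14.2 cm/24.9 cm)³ = 4.933×10^-6 C.
Applying ∮E·dA = Q_enc/ε₀ with Φ = E(4πr²):
E = |Q_enc|/(4πε₀r²) = (4.933e-6)/(4π·8.85×10^-12·(0.142)²) = 2.20×10^6 N/C.

|E| ≈ 2.20×10^6 V/m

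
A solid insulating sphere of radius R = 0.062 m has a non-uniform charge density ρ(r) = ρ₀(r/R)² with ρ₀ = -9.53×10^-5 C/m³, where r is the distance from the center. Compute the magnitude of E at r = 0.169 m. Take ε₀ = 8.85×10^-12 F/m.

Use a concentric Gaussian sphere at r = 0.169 m (r > R, all charge enclosed).
Q_enc = 4π ∫₀^R ρ₀(r'/R)^2 r'² dr' = 4πρ₀R³/5 = -5.708×10^-8 C.
Gauss's law: E·4πr² = Q_enc/ε₀.
E = |Q_enc|/(4πε₀r²) = (5.708×10^-8)/(4π·8.85×10^-12·(0.169)²) = 1.80×10^4 N/C.

E ≈ 1.80×10^4 N/C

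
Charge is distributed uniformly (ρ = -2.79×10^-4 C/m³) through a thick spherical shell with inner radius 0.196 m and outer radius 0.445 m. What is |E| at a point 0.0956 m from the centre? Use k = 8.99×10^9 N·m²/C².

E = 0 (no enclosed charge)

Symmetry ⇒ E = E(r) r̂. Gaussian sphere of radius r = 0.0956 m (r < 0.196 m, inside the empty cavity).
No charge is enclosed, so by Gauss's law E·4πr² = 0 ⇒ E = 0.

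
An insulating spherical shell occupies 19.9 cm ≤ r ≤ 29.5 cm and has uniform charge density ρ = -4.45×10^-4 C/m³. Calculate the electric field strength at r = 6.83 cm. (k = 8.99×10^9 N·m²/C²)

E = 0

By spherical symmetry E is radial; choose a Gaussian sphere of radius r = 6.83 cm (r < 19.9 cm, inside the empty cavity).
Q_enc = 0 (all charge lies at larger r); Gauss's law gives E = 0.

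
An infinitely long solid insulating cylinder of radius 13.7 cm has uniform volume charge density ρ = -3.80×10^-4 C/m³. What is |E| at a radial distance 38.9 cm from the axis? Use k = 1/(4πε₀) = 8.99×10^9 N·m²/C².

E ≈ 1.04×10^6 N/C

By cylindrical symmetry E is radial; use a coaxial Gaussian cylinder of radius 38.9 cm and length L (r > 13.7 cm, full cross-section enclosed).
λ_enc = ρ·πR² = (-3.80×10^-4)π(0.137)² = -2.241×10^-5 C/m.
Applying ∮E·dA = Q_enc/ε₀ with the end caps contributing no flux:
E = 2k|λ_enc|/r = 2(8.99×10^9)(2.241×10^-5)/(0.389) = 1.04e6 N/C.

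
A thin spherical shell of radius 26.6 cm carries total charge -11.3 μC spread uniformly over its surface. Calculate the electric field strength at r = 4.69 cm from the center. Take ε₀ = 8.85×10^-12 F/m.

|E| = 0 V/m

Take a concentric spherical Gaussian surface of radius r = 4.69 cm (inside the shell, r < 26.6 cm).
All the charge is outside the Gaussian surface: Q_enc = 0, hence E = 0 everywhere inside the shell.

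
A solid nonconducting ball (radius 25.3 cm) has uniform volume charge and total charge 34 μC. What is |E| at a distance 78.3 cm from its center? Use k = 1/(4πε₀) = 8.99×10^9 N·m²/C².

4.99×10^5 N/C

Use a concentric Gaussian sphere at r = 78.3 cm (r > R, so the entire charge is enclosed).
Q_enc = 34 μC = 3.40×10^-5 C.
Applying ∮E·dA = Q_enc/ε₀ with Φ = E(4πr²):
E = k|Q_enc|/r² = (8.99×10^9)(3.40×10^-5)/(0.783)² = 4.99×10^5 N/C.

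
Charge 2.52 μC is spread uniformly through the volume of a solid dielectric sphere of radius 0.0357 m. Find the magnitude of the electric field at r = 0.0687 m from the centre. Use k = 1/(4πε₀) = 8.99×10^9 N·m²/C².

By spherical symmetry E is radial; choose a Gaussian sphere of radius r = 0.0687 m (r > R, so the entire charge is enclosed).
Q_enc = 2.52 μC = 2.52e-6 C.
Gauss's law: E·4πr² = Q_enc/ε₀.
E = k|Q_enc|/r² = (8.99×10^9)(2.52×10^-6)/(0.0687)² = 4.80e6 N/C.

|E| ≈ 4.80e6 V/m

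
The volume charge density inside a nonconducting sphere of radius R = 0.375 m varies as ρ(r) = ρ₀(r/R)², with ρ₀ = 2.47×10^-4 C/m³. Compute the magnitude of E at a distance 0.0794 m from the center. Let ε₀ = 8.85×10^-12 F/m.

Symmetry ⇒ E = E(r) r̂. Gaussian sphere of radius r = 0.0794 m (r < R).
Integrate the density: Q_enc = 4π ∫₀^r ρ₀(r'/R)^2 r'² dr' = 4πρ₀ r^5/(5·R²) = 1.393e-8 C.
Gauss's law: E·4πr² = Q_enc/ε₀.
E = |Q_enc|/(4πε₀r²) = (1.393×10^-8)/(4π·8.85×10^-12·(0.0794)²) = 1.99×10^4 N/C.

|E| ≈ 1.99e4 V/m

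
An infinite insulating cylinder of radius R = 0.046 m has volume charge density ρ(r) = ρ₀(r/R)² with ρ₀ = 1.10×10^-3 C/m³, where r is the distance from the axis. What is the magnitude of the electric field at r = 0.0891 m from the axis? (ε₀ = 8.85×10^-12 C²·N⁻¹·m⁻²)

|E| ≈ 7.38×10^5 N/C

Choose a coaxial cylinder of radius r = 0.0891 m (arbitrary length L) as the Gaussian surface (r > R, full charge per length enclosed).
λ_enc = 2π ∫₀^R ρ₀(r'/R)^2 r' dr' = 2πρ₀R²/4 = 3.656×10^-6 C/m.
Gauss's law: E·2πrL = λ_enc L/ε₀.
E = |λ_enc|/(2πε₀r) = (3.656e-6)/(2π·8.85×10^-12·0.0891) = 7.38×10^5 N/C.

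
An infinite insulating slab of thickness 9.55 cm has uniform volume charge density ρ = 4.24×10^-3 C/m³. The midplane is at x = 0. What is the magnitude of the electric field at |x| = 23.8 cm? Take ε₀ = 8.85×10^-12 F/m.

The point |x| = 23.8 cm lies outside the slab (half-thickness 0.04775 m). A symmetric pillbox spanning the full slab encloses Q_enc = ρ·d·A.
Flux = 2EA ⇒ E = |ρ|d/(2ε₀), independent of distance outside.
E = (4.24×10^-3)(0.0955)/(2·8.85×10^-12) = 2.29×10^7 N/C.

2.29×10^7 N/C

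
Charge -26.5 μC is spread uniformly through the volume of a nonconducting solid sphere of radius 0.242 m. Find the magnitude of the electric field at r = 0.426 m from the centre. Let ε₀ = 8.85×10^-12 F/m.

|E| = 1.31×10^6 V/m

Symmetry ⇒ E = E(r) r̂. Gaussian sphere of radius r = 0.426 m (r > R, so the entire charge is enclosed).
Q_enc = -26.5 μC = -2.65e-5 C.
Since E is radial and uniform over the Gaussian sphere, Φ = E·4πr² = Q_enc/ε₀.
E = |Q_enc|/(4πε₀r²) = (2.65×10^-5)/(4π·8.85×10^-12·(0.426)²) = 1.31×10^6 N/C.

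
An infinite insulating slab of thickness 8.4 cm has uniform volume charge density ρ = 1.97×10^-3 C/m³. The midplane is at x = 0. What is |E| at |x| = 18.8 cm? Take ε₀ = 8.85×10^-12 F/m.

The point |x| = 18.8 cm lies outside the slab (half-thickness 0.042 m). A symmetric pillbox spanning the full slab encloses Q_enc = ρ·d·A.
Flux = 2EA ⇒ E = |ρ|d/(2ε₀), independent of distance outside.
E = (1.97×10^-3)(0.084)/(2·8.85×10^-12) = 9.35×10^6 N/C.

|E| ≈ 9.35e6 V/m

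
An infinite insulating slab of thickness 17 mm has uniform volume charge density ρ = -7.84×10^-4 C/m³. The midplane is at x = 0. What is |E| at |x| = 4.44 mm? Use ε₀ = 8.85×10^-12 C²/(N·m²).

By symmetry E is perpendicular to the slab. A Gaussian pillbox from −4.44 mm to +4.44 mm (face area A) lies entirely within the slab.
Q_enc = ρ·(2x)·A and flux = 2EA, so 2EA = 2ρxA/ε₀ ⇒ E = |ρ|x/ε₀.
E = (7.84×10^-4)(0.00444)/(8.85×10^-12) = 3.93e5 N/C.

E ≈ 3.93×10^5 N/C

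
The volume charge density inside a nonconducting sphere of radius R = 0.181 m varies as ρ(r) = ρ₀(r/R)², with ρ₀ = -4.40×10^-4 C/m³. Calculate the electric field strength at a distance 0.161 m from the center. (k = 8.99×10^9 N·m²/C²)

By spherical symmetry E is radial; choose a Gaussian sphere of radius r = 0.161 m (r < R).
Q_enc = ∫₀^r ρ(r')·4πr'² dr' = (4πρ₀/R²) ∫₀^r r'^4 dr' = 4πρ₀ r^5/(5·R²) = -3.651×10^-6 C.
Gauss's law: E·4πr² = Q_enc/ε₀.
E = k|Q_enc|/r² = (8.99×10^9)(3.651e-6)/(0.161)² = 1.27e6 N/C.

E = 1.27×10^6 N/C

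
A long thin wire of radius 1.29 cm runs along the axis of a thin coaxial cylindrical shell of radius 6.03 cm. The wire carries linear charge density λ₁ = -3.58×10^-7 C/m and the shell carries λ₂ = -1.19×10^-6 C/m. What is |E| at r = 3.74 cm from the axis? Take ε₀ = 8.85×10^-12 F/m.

Choose a coaxial cylinder of radius r = 3.74 cm (arbitrary length L) as the Gaussian surface (between the conductors, 1.29 cm < r < 6.03 cm).
The shell at 6.03 cm lies outside the Gaussian surface, so λ_enc = λ₁ = -3.58×10^-7 C/m.
Applying ∮E·dA = Q_enc/ε₀ with the end caps contributing no flux:
E = |λ_enc|/(2πε₀r) = (3.58×10^-7)/(2π·8.85×10^-12·0.0374) = 1.72×10^5 N/C.

E = 1.72×10^5 N/C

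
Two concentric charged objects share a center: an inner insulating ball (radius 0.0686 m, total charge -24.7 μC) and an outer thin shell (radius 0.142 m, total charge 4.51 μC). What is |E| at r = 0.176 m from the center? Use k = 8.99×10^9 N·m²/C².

By spherical symmetry E is radial; choose a Gaussian sphere of radius r = 0.176 m (r > 0.142 m, enclosing both).
Q_enc = (-24.7 μC) + (4.51 μC) = -2.019×10^-5 C.
By Gauss's law, ∮E·dA = E·4πr² = Q_enc/ε₀.
E = k|Q_enc|/r² = (8.99×10^9)(2.019×10^-5)/(0.176)² = 5.86e6 N/C.

5.86×10^6 V/m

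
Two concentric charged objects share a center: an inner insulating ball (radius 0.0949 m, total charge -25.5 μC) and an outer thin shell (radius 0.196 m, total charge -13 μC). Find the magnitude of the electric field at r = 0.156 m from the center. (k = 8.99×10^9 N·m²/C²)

E = 9.42×10^6 V/m

Use a concentric Gaussian sphere at r = 0.156 m (between the bodies, 0.0949 m < r < 0.196 m).
Only the inner charge is enclosed; the outer shell contributes nothing inside itself. Q_enc = -25.5 μC = -2.55×10^-5 C.
Gauss's law: E·4πr² = Q_enc/ε₀.
E = k|Q_enc|/r² = (8.99×10^9)(2.55e-5)/(0.156)² = 9.42e6 N/C.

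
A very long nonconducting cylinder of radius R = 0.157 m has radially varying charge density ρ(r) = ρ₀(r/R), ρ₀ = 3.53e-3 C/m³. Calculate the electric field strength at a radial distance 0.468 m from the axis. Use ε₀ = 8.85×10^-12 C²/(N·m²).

|E| = 7.00e6 V/m

Take a coaxial cylindrical Gaussian surface of radius r = 0.468 m and length L (r > R, full charge per length enclosed).
λ_enc = 2π ∫₀^R ρ₀(r'/R)^1 r' dr' = 2πρ₀R²/3 = 1.822×10^-4 C/m.
Gauss's law: E·2πrL = λ_enc L/ε₀.
E = |λ_enc|/(2πε₀r) = (1.822×10^-4)/(2π·8.85×10^-12·0.468) = 7.00×10^6 N/C.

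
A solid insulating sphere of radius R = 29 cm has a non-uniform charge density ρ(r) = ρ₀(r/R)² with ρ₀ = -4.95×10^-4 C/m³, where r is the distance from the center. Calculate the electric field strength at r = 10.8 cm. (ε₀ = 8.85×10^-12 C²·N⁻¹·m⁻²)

Symmetry ⇒ E = E(r) r̂. Gaussian sphere of radius r = 10.8 cm (r < R).
Q_enc = ∫₀^r ρ(r')·4πr'² dr' = (4πρ₀/R²) ∫₀^r r'^4 dr' = 4πρ₀ r^5/(5·R²) = -2.174×10^-7 C.
Gauss's law: E·4πr² = Q_enc/ε₀.
E = |Q_enc|/(4πε₀r²) = (2.174e-7)/(4π·8.85×10^-12·(0.108)²) = 1.68×10^5 N/C.

E ≈ 1.68×10^5 V/m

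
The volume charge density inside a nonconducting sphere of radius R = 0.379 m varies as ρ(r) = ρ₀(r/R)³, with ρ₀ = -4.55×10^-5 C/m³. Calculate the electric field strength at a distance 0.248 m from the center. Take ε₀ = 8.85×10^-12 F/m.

By spherical symmetry E is radial; choose a Gaussian sphere of radius r = 0.248 m (r < R).
Q_enc = ∫₀^r ρ(r')·4πr'² dr' = (4πρ₀/R³) ∫₀^r r'^5 dr' = 4πρ₀ r^6/(6·R³) = -4.073×10^-7 C.
By Gauss's law, ∮E·dA = E·4πr² = Q_enc/ε₀.
E = |Q_enc|/(4πε₀r²) = (4.073×10^-7)/(4π·8.85×10^-12·(0.248)²) = 5.95e4 N/C.

|E| = 5.95e4 N/C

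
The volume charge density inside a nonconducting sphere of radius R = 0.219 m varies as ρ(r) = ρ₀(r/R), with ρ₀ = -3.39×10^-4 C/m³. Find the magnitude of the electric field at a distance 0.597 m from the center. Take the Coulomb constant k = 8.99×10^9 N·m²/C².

Symmetry ⇒ E = E(r) r̂. Gaussian sphere of radius r = 0.597 m (r > R, all charge enclosed).
Q_enc = 4π ∫₀^R ρ₀(r'/R)^1 r'² dr' = 4πρ₀R³/4 = -1.119×10^-5 C.
Applying ∮E·dA = Q_enc/ε₀ with Φ = E(4πr²):
E = k|Q_enc|/r² = (8.99×10^9)(1.119e-5)/(0.597)² = 2.82×10^5 N/C.

|E| ≈ 2.82e5 V/m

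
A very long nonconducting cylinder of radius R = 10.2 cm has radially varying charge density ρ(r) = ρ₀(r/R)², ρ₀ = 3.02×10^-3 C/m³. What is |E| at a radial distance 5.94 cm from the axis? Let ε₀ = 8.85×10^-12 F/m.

|E| ≈ 1.72e6 N/C

Take a coaxial cylindrical Gaussian surface of radius r = 5.94 cm and length L (r < R).
λ_enc = ∫₀^r ρ(r')·2πr' dr' = (2πρ₀/R²)·r^4/4 = 5.676e-6 C/m.
By Gauss's law (flux through the curved wall only), E·2πrL = λ_enc L/ε₀.
E = |λ_enc|/(2πε₀r) = (5.676e-6)/(2π·8.85×10^-12·0.0594) = 1.72×10^6 N/C.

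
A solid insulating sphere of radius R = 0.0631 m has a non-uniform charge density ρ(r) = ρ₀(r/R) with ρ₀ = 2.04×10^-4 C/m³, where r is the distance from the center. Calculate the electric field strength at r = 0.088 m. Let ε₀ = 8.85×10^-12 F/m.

By spherical symmetry E is radial; choose a Gaussian sphere of radius r = 0.088 m (r > R, all charge enclosed).
Q_enc = 4π ∫₀^R ρ₀(r'/R)^1 r'² dr' = 4πρ₀R³/4 = 1.61e-7 C.
Gauss's law: E·4πr² = Q_enc/ε₀.
E = |Q_enc|/(4πε₀r²) = (1.61e-7)/(4π·8.85×10^-12·(0.088)²) = 1.87×10^5 N/C.

E = 1.87×10^5 N/C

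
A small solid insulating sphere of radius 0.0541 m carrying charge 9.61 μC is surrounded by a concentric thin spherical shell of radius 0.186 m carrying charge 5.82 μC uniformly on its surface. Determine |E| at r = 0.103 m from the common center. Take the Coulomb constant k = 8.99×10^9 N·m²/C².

Use a concentric Gaussian sphere at r = 0.103 m (between the bodies, 0.0541 m < r < 0.186 m).
The shell at 0.186 m lies outside the Gaussian surface, so Q_enc = 9.61 μC = 9.61×10^-6 C.
By Gauss's law, ∮E·dA = E·4πr² = Q_enc/ε₀.
E = k|Q_enc|/r² = (8.99×10^9)(9.61×10^-6)/(0.103)² = 8.14×10^6 N/C.

|E| = 8.14×10^6 N/C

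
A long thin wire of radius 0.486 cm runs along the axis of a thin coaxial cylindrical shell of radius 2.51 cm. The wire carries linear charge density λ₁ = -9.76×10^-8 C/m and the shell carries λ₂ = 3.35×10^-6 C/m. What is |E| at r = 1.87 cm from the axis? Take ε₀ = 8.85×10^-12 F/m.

|E| ≈ 9.39×10^4 V/m

Choose a coaxial cylinder of radius r = 1.87 cm (arbitrary length L) as the Gaussian surface (between the conductors, 0.486 cm < r < 2.51 cm).
The shell at 2.51 cm lies outside the Gaussian surface, so λ_enc = λ₁ = -9.76×10^-8 C/m.
By Gauss's law (flux through the curved wall only), E·2πrL = λ_enc L/ε₀.
E = |λ_enc|/(2πε₀r) = (9.76×10^-8)/(2π·8.85×10^-12·0.0187) = 9.39×10^4 N/C.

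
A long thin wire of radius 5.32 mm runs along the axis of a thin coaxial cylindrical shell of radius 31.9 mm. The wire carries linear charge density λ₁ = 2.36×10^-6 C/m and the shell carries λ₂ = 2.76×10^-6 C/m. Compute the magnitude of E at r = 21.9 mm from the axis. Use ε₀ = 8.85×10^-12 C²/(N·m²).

Take a coaxial cylindrical Gaussian surface of radius r = 21.9 mm and length L (between the conductors, 5.32 mm < r < 31.9 mm).
Only the inner wire is enclosed; the outer shell contributes nothing inside itself. λ_enc = λ₁ = 2.36e-6 C/m.
Gauss's law: E·2πrL = λ_enc L/ε₀.
E = |λ_enc|/(2πε₀r) = (2.36×10^-6)/(2π·8.85×10^-12·0.0219) = 1.94×10^6 N/C.

1.94×10^6 N/C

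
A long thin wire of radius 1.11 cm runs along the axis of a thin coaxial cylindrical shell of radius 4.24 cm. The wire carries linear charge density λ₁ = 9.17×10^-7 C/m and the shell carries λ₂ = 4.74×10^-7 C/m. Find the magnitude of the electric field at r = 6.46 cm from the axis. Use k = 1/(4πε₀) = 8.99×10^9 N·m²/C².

Coaxial Gaussian cylinder, radius r = 6.46 cm, length L (r > 4.24 cm, enclosing both).
λ_enc = λ₁ + λ₂ = (9.17×10^-7) + (4.74×10^-7) = 1.391×10^-6 C/m.
Gauss's law: E·2πrL = λ_enc L/ε₀.
E = 2k|λ_enc|/r = 2(8.99×10^9)(1.391×10^-6)/(0.0646) = 3.87×10^5 N/C.

E ≈ 3.87×10^5 N/C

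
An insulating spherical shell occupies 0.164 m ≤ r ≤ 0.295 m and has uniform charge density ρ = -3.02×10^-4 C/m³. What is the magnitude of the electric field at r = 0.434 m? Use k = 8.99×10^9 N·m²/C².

Symmetry ⇒ E = E(r) r̂. Gaussian sphere of radius r = 0.434 m (r > 0.295 m, enclosing the whole shell).
Q_enc = ρ·(4π/3)(b³ − a³) = (-3.02×10^-4)·(4π/3)·((0.295)³ − (0.164)³) = -2.69×10^-5 C.
By Gauss's law, ∮E·dA = E·4πr² = Q_enc/ε₀.
E = k|Q_enc|/r² = (8.99×10^9)(2.69×10^-5)/(0.434)² = 1.28×10^6 N/C.

E ≈ 1.28e6 V/m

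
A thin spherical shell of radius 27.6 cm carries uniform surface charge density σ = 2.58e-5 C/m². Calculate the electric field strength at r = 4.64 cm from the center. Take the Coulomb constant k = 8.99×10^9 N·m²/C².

Use a concentric Gaussian sphere at r = 4.64 cm (inside the shell, r < 27.6 cm).
No charge lies within this surface, so Q_enc = 0 and Gauss's law gives E·4πr² = 0 ⇒ E = 0.

E = 0 (no enclosed charge)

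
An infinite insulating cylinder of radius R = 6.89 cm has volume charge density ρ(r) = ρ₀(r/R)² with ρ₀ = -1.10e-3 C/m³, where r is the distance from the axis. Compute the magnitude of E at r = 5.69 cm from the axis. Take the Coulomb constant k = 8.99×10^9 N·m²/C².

1.21×10^6 N/C

Take a coaxial cylindrical Gaussian surface of radius r = 5.69 cm and length L (r < R).
Integrating ρ over the cross-section to radius r: λ_enc = (2πρ₀/R²) ∫₀^r r'^3 dr' = 2πρ₀ r^4/(4·R²) = -3.815×10^-6 C/m.
Gauss's law: E·2πrL = λ_enc L/ε₀.
E = 2k|λ_enc|/r = 2(8.99×10^9)(3.815×10^-6)/(0.0569) = 1.21×10^6 N/C.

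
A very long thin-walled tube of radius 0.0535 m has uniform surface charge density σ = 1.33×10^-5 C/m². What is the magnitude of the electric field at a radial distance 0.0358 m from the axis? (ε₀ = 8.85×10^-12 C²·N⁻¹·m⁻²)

Take a coaxial cylindrical Gaussian surface of radius r = 0.0358 m and length L (r < 0.0535 m, inside the shell).
No charge is enclosed, so Gauss's law gives E·2πrL = 0 ⇒ E = 0.

|E| = 0 N/C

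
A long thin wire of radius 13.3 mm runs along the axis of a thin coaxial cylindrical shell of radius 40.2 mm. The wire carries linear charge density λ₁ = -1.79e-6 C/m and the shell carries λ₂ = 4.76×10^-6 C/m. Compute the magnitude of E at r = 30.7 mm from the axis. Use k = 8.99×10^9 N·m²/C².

|E| = 1.05×10^6 N/C

By cylindrical symmetry E is radial; use a coaxial Gaussian cylinder of radius 30.7 mm and length L (between the conductors, 13.3 mm < r < 40.2 mm).
Only the inner wire is enclosed; the outer shell contributes nothing inside itself. λ_enc = λ₁ = -1.79×10^-6 C/m.
By Gauss's law (flux through the curved wall only), E·2πrL = λ_enc L/ε₀.
E = 2k|λ_enc|/r = 2(8.99×10^9)(1.79e-6)/(0.0307) = 1.05×10^6 N/C.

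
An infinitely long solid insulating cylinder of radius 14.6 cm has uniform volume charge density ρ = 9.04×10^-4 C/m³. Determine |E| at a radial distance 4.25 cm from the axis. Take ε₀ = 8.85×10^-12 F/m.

By cylindrical symmetry E is radial; use a coaxial Gaussian cylinder of radius 4.25 cm and length L (r < R).
Enclosed charge per unit length: λ_enc = ρ·πr² = (9.04e-4)π(0.0425)² = 5.13e-6 C/m.
Applying ∮E·dA = Q_enc/ε₀ with the end caps contributing no flux:
E = |λ_enc|/(2πε₀r) = (5.13×10^-6)/(2π·8.85×10^-12·0.0425) = 2.17×10^6 N/C.

|E| ≈ 2.17×10^6 V/m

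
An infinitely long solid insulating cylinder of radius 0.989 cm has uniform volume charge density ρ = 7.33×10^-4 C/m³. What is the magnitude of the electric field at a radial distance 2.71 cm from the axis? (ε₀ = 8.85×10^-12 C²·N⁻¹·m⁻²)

1.49e5 V/m

Take a coaxial cylindrical Gaussian surface of radius r = 2.71 cm and length L (r > 0.989 cm, full cross-section enclosed).
λ_enc = ρ·πR² = (7.33×10^-4)π(0.00989)² = 2.252×10^-7 C/m.
By Gauss's law (flux through the curved wall only), E·2πrL = λ_enc L/ε₀.
E = |λ_enc|/(2πε₀r) = (2.252×10^-7)/(2π·8.85×10^-12·0.0271) = 1.49×10^5 N/C.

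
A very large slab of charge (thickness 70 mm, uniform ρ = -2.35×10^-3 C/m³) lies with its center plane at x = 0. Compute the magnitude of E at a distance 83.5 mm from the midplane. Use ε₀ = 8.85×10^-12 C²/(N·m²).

9.29×10^6 V/m

The point |x| = 83.5 mm lies outside the slab (half-thickness 0.035 m). A symmetric pillbox spanning the full slab encloses Q_enc = ρ·d·A.
Flux = 2EA ⇒ E = |ρ|d/(2ε₀), independent of distance outside.
E = (2.35×10^-3)(0.07)/(2·8.85×10^-12) = 9.29×10^6 N/C.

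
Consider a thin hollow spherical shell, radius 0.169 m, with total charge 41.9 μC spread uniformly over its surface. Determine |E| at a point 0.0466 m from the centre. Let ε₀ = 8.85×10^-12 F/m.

|E| = 0 N/C

Use a concentric Gaussian sphere at r = 0.0466 m (inside the shell, r < 0.169 m).
All the charge is outside the Gaussian surface: Q_enc = 0, hence E = 0 everywhere inside the shell.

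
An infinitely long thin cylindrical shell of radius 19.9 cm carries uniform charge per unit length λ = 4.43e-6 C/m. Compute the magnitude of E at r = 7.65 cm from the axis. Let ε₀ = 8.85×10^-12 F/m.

Take a coaxial cylindrical Gaussian surface of radius r = 7.65 cm and length L (r < 19.9 cm, inside the shell).
All the surface charge lies outside this cylinder: Q_enc = 0, hence E = 0.

E = 0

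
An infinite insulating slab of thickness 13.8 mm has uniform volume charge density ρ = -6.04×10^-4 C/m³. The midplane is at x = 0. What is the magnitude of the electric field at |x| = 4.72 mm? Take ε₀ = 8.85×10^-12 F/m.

By symmetry E is perpendicular to the slab. A Gaussian pillbox from −4.72 mm to +4.72 mm (face area A) lies entirely within the slab.
Q_enc = ρ·(2x)·A and flux = 2EA, so 2EA = 2ρxA/ε₀ ⇒ E = |ρ|x/ε₀.
E = (6.04e-4)(0.00472)/(8.85×10^-12) = 3.22×10^5 N/C.

E = 3.22×10^5 V/m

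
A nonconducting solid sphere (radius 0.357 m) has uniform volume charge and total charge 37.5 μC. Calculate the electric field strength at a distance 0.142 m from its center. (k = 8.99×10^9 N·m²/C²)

By spherical symmetry E is radial; choose a Gaussian sphere of radius r = 0.142 m (r < R).
For a uniform sphere the enclosed fraction is (r/R)³, so Q_enc = (37.5 μC)(0.142/0.357)³ = 2.36e-6 C.
Gauss's law: E·4πr² = Q_enc/ε₀.
E = k|Q_enc|/r² = (8.99×10^9)(2.36×10^-6)/(0.142)² = 1.05×10^6 N/C.

E ≈ 1.05e6 N/C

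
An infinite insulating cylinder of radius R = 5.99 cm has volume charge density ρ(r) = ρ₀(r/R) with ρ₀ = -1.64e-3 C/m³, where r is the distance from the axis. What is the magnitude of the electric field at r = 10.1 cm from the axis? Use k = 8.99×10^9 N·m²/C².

E ≈ 2.19×10^6 N/C

Take a coaxial cylindrical Gaussian surface of radius r = 10.1 cm and length L (r > R, full charge per length enclosed).
λ_enc = 2π ∫₀^R ρ₀(r'/R)^1 r' dr' = 2πρ₀R²/3 = -1.232×10^-5 C/m.
Gauss's law: E·2πrL = λ_enc L/ε₀.
E = 2k|λ_enc|/r = 2(8.99×10^9)(1.232×10^-5)/(0.101) = 2.19×10^6 N/C.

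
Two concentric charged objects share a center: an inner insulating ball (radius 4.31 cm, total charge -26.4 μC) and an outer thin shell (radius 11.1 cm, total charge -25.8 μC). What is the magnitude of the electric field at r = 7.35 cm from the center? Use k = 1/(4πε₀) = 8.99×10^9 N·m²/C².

Take a concentric spherical Gaussian surface of radius r = 7.35 cm (between the bodies, 4.31 cm < r < 11.1 cm).
Only the inner charge is enclosed; the outer shell contributes nothing inside itself. Q_enc = -26.4 μC = -2.64×10^-5 C.
Since E is radial and uniform over the Gaussian sphere, Φ = E·4πr² = Q_enc/ε₀.
E = k|Q_enc|/r² = (8.99×10^9)(2.64×10^-5)/(0.0735)² = 4.39e7 N/C.

|E| ≈ 4.39×10^7 N/C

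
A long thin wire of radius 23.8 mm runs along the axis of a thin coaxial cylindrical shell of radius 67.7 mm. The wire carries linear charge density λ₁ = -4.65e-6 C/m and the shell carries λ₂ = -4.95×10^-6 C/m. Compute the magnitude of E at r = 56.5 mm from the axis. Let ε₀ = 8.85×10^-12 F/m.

Coaxial Gaussian cylinder, radius r = 56.5 mm, length L (between the conductors, 23.8 mm < r < 67.7 mm).
Only the inner wire is enclosed; the outer shell contributes nothing inside itself. λ_enc = λ₁ = -4.65×10^-6 C/m.
Gauss's law: E·2πrL = λ_enc L/ε₀.
E = |λ_enc|/(2πε₀r) = (4.65e-6)/(2π·8.85×10^-12·0.0565) = 1.48×10^6 N/C.

E = 1.48×10^6 V/m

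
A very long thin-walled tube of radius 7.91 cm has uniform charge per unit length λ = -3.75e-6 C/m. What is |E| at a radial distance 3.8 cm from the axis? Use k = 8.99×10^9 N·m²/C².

E = 0 (no enclosed charge)

By cylindrical symmetry E is radial; use a coaxial Gaussian cylinder of radius 3.8 cm and length L (r < 7.91 cm, inside the shell).
No charge is enclosed, so Gauss's law gives E·2πrL = 0 ⇒ E = 0.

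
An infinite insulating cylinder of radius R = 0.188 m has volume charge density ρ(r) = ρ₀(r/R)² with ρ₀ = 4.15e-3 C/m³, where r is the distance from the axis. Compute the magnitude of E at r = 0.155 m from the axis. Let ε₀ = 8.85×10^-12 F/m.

E ≈ 1.24×10^7 N/C

Coaxial Gaussian cylinder, radius r = 0.155 m, length L (r < R).
λ_enc = ∫₀^r ρ(r')·2πr' dr' = (2πρ₀/R²)·r^4/4 = 1.065e-4 C/m.
Gauss's law: E·2πrL = λ_enc L/ε₀.
E = |λ_enc|/(2πε₀r) = (1.065×10^-4)/(2π·8.85×10^-12·0.155) = 1.24e7 N/C.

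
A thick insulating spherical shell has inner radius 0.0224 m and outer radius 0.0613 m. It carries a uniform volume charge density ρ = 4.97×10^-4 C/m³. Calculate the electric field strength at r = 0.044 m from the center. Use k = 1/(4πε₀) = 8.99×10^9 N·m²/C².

E = 7.15×10^5 N/C

Symmetry ⇒ E = E(r) r̂. Gaussian sphere of radius r = 0.044 m (within the shell material, 0.0224 m < r < 0.0613 m).
Only the shell between 0.0224 m and r is enclosed: Q_enc = ρ·(4π/3)(r³ − a³) = (4.97×10^-4)·(4π/3)·((0.044)³ − (0.0224)³) = 1.539×10^-7 C.
By Gauss's law, ∮E·dA = E·4πr² = Q_enc/ε₀.
E = k|Q_enc|/r² = (8.99×10^9)(1.539×10^-7)/(0.044)² = 7.15×10^5 N/C.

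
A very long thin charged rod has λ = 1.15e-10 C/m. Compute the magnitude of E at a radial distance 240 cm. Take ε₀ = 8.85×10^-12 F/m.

E = 0.862 N/C

Coaxial Gaussian cylinder, radius r = 240 cm, length L.
Q_enc = λL, so λ_enc = 1.15×10^-10 C/m.
Applying ∮E·dA = Q_enc/ε₀ with the end caps contributing no flux:
E = |λ_enc|/(2πε₀r) = (1.15e-10)/(2π·8.85×10^-12·2.4) = 0.862 N/C.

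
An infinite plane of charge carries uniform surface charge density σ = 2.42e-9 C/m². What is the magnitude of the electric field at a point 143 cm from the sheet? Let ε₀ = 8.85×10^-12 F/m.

|E| = 137 V/m

Choose a cylindrical pillbox piercing the sheet, end faces (area A) parallel to it.
Flux Φ = 2EA and Q_enc = σA, so 2EA = σA/ε₀ ⇒ E = |σ|/(2ε₀), independent of distance.
E = |σ|/(2ε₀) = (2.42×10^-9)/(2·8.85×10^-12) = 137 N/C.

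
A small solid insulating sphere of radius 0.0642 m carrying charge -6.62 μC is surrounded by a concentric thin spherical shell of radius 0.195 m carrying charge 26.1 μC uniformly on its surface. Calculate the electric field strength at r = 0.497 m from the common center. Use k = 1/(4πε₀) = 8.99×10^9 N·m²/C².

7.09×10^5 V/m

Take a concentric spherical Gaussian surface of radius r = 0.497 m (r > 0.195 m, enclosing both).
Q_enc = (-6.62 μC) + (26.1 μC) = 1.948×10^-5 C.
Gauss's law: E·4πr² = Q_enc/ε₀.
E = k|Q_enc|/r² = (8.99×10^9)(1.948e-5)/(0.497)² = 7.09×10^5 N/C.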